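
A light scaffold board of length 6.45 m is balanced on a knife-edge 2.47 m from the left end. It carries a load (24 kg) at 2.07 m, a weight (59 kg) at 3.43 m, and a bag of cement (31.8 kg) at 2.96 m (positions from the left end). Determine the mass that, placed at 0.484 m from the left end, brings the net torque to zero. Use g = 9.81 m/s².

Sum moments about the knife-edge (at 2.47 m from the left end) (the support reaction has zero arm there).
Load: 24 × 9.81 = 235.4 N down at 2.07 m → arm 0.4 m, τ = 235.4 × 0.4 = 94.16 N·m counterclockwise.
Weight: 59 × 9.81 = 578.8 N down at 3.43 m → arm 0.96 m, τ = 578.8 × 0.96 = 555.6 N·m clockwise.
Bag of cement: 31.8 × 9.81 = 312 N down at 2.96 m → arm 0.49 m, τ = 312 × 0.49 = 152.9 N·m clockwise.
Net moment of known loads = 614.3 N·m clockwise.
An unknown mass m at 0.484 m has arm 1.986 m; its moment is m·g·1.986 counterclockwise.
Στ = 0 ⇒ m × 9.81 × 1.986 = 614.3 ⇒ m = 614.3 / (9.81 × 1.986) = 31.5 kg.

m ≈ 31.5 kg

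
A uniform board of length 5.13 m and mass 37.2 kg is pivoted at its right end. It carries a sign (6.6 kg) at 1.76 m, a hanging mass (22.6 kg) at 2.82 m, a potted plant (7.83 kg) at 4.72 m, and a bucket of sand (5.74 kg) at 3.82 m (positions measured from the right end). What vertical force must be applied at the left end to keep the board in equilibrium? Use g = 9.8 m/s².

F ≈ 439 N

Choose the right end as the axis so the unknown pivot reaction has zero arm there.
Beam weight: 37.2 × 9.8 = 364.6 N down at 2.565 m → arm 2.565 m, τ = 364.6 × 2.565 = 935.2 N·m counterclockwise.
Sign: 6.6 × 9.8 = 64.68 N down at 1.76 m → arm 1.76 m, τ = 64.68 × 1.76 = 113.8 N·m counterclockwise.
Hanging mass: 22.6 × 9.8 = 221.5 N down at 2.82 m → arm 2.82 m, τ = 221.5 × 2.82 = 624.6 N·m counterclockwise.
Potted plant: 7.83 × 9.8 = 76.73 N down at 4.72 m → arm 4.72 m, τ = 76.73 × 4.72 = 362.2 N·m counterclockwise.
Bucket of sand: 5.74 × 9.8 = 56.25 N down at 3.82 m → arm 3.82 m, τ = 56.25 × 3.82 = 214.9 N·m counterclockwise.
Net moment of the loads = 2251 N·m counterclockwise.
The upward force F acts at the left end, arm 5.13 m, giving F × 5.13 clockwise.
Setting net torque to zero: F × 5.13 = 2251 → F = 2251 / 5.13 = 439 N.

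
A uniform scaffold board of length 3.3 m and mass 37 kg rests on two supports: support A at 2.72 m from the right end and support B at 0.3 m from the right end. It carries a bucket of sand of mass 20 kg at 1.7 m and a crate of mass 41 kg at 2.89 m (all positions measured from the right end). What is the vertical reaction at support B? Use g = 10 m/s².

About support A:
Beam weight: 37 × 10 = 370 N down at 1.65 m → arm 1.07 m, τ = 370 × 1.07 = 395.9 N·m clockwise.
Bucket of sand: 20 × 10 = 200 N down at 1.7 m → arm 1.02 m, τ = 200 × 1.02 = 204 N·m clockwise.
Crate: 41 × 10 = 410 N down at 2.89 m → arm 0.17 m, τ = 410 × 0.17 = 69.7 N·m counterclockwise.
Net load moment about support A = 530.2 N·m clockwise.
Reaction R at support B is upward at 0.3 m, arm 2.42 m → moment R × 2.42 counterclockwise.
Balancing moments: R × 2.42 = 530.2, giving R = 219 N.

R_B ≈ 219 N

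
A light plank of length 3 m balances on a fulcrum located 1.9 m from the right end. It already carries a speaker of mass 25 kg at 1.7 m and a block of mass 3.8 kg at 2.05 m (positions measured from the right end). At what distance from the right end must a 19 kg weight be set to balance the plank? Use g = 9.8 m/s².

x ≈ 2.13 m from the right end

Taking torques about the fulcrum (at 1.9 m from the right end):
Speaker: 25 × 9.8 = 245 N down at 1.7 m → arm 0.2 m, τ = 245 × 0.2 = 49 N·m clockwise.
Block: 3.8 × 9.8 = 37.24 N down at 2.05 m → arm 0.15 m, τ = 37.24 × 0.15 = 5.586 N·m counterclockwise.
Net moment of existing loads = 43.41 N·m clockwise.
The weight weighs 19 × 9.8 = 186.2 N and must supply an equal counterclockwise moment, so its lever arm about the fulcrum is 43.41 / 186.2 = 0.233 m.
That puts it at 1.9 + 0.233 = 2.13 m from the right end.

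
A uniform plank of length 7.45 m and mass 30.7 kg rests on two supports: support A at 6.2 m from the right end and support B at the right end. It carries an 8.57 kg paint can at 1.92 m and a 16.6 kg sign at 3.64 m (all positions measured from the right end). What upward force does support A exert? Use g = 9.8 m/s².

R_A ≈ 302 N

Sum moments about support B (its reaction then has zero moment arm).
Beam weight: 30.7 × 9.8 = 300.9 N down at 3.725 m → arm 3.725 m, τ = 300.9 × 3.725 = 1121 N·m counterclockwise.
Paint can: 8.57 × 9.8 = 83.99 N down at 1.92 m → arm 1.92 m, τ = 83.99 × 1.92 = 161.3 N·m counterclockwise.
Sign: 16.6 × 9.8 = 162.7 N down at 3.64 m → arm 3.64 m, τ = 162.7 × 3.64 = 592.2 N·m counterclockwise.
Net load moment about support B = 1874 N·m counterclockwise.
Reaction R at support A is upward at 6.2 m, arm 6.2 m → moment R × 6.2 clockwise.
Balancing moments: R × 6.2 = 1874, giving R = 302 N.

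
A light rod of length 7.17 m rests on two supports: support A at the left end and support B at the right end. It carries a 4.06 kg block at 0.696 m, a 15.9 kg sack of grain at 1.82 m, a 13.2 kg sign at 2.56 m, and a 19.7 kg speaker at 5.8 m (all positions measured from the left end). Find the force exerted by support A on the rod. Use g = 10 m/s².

R_A ≈ 278 N

Taking torques about support B:
Block: 4.06 × 10 = 40.6 N down at 0.696 m → arm 6.474 m, τ = 40.6 × 6.474 = 262.8 N·m counterclockwise.
Sack of grain: 15.9 × 10 = 159 N down at 1.82 m → arm 5.35 m, τ = 159 × 5.35 = 850.6 N·m counterclockwise.
Sign: 13.2 × 10 = 132 N down at 2.56 m → arm 4.61 m, τ = 132 × 4.61 = 608.5 N·m counterclockwise.
Speaker: 19.7 × 10 = 197 N down at 5.8 m → arm 1.37 m, τ = 197 × 1.37 = 269.9 N·m counterclockwise.
Net load moment about support B = 1992 N·m counterclockwise.
Reaction R at support A is upward at 0 m, arm 7.17 m → moment R × 7.17 clockwise.
Στ = 0 ⇒ R × 7.17 = 1992 ⇒ R = 278 N.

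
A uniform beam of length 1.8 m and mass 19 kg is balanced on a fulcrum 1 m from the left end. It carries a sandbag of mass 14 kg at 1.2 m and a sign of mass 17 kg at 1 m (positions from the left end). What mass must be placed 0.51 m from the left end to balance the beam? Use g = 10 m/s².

m ≈ 1.84 kg

Take moments about the fulcrum (at 1 m from the left end).
Beam weight: 19 × 10 = 190 N down at 0.9 m → arm 0.1 m, τ = 190 × 0.1 = 19 N·m counterclockwise.
Sandbag: 14 × 10 = 140 N down at 1.2 m → arm 0.2 m, τ = 140 × 0.2 = 28 N·m clockwise.
Sign: acts at the fulcrum, moment arm 0 → no torque.
Net moment of known loads = 9 N·m clockwise.
An unknown mass m at 0.51 m has arm 0.49 m; its moment is m·g·0.49 counterclockwise.
Setting net torque to zero: m × 10 × 0.49 = 9 → m = 9 / (10 × 0.49) = 1.84 kg.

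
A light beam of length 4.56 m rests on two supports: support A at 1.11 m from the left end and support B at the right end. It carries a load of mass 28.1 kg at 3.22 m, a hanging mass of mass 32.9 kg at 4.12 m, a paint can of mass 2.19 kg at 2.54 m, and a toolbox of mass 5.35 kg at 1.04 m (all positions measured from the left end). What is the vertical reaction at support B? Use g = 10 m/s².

About support A:
Load: 28.1 × 10 = 281 N down at 3.22 m → arm 2.11 m, τ = 281 × 2.11 = 592.9 N·m clockwise.
Hanging mass: 32.9 × 10 = 329 N down at 4.12 m → arm 3.01 m, τ = 329 × 3.01 = 990.3 N·m clockwise.
Paint can: 2.19 × 10 = 21.9 N down at 2.54 m → arm 1.43 m, τ = 21.9 × 1.43 = 31.32 N·m clockwise.
Toolbox: 5.35 × 10 = 53.5 N down at 1.04 m → arm 0.07 m, τ = 53.5 × 0.07 = 3.745 N·m counterclockwise.
Net load moment about support A = 1611 N·m clockwise.
Reaction R at support B is upward at 4.56 m, arm 3.45 m → moment R × 3.45 counterclockwise.
Setting net torque to zero: R × 3.45 = 1611 → R = 467 N.

R_B ≈ 467 N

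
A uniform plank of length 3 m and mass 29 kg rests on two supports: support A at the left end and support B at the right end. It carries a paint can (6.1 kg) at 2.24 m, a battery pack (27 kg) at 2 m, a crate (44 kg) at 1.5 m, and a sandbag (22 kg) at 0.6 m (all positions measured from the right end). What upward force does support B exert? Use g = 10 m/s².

R_B ≈ 646 N

About support A:
Beam weight: 29 × 10 = 290 N down at 1.5 m → arm 1.5 m, τ = 290 × 1.5 = 435 N·m clockwise.
Paint can: 6.1 × 10 = 61 N down at 2.24 m → arm 0.76 m, τ = 61 × 0.76 = 46.36 N·m clockwise.
Battery pack: 27 × 10 = 270 N down at 2 m → arm 1 m, τ = 270 × 1 = 270 N·m clockwise.
Crate: 44 × 10 = 440 N down at 1.5 m → arm 1.5 m, τ = 440 × 1.5 = 660 N·m clockwise.
Sandbag: 22 × 10 = 220 N down at 0.6 m → arm 2.4 m, τ = 220 × 2.4 = 528 N·m clockwise.
Net load moment about support A = 1939 N·m clockwise.
Reaction R at support B is upward at 0 m, arm 3 m → moment R × 3 counterclockwise.
Στ = 0 ⇒ R × 3 = 1939 ⇒ R = 646 N.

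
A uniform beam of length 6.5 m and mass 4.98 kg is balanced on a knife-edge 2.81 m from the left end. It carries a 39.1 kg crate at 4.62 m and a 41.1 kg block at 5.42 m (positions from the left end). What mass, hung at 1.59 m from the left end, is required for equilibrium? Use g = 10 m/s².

About the knife-edge (at 2.81 m from the left end):
Beam weight: 4.98 × 10 = 49.8 N down at 3.25 m → arm 0.44 m, τ = 49.8 × 0.44 = 21.91 N·m clockwise.
Crate: 39.1 × 10 = 391 N down at 4.62 m → arm 1.81 m, τ = 391 × 1.81 = 707.7 N·m clockwise.
Block: 41.1 × 10 = 411 N down at 5.42 m → arm 2.61 m, τ = 411 × 2.61 = 1073 N·m clockwise.
Net moment of known loads = 1803 N·m clockwise.
An unknown mass m at 1.59 m has arm 1.22 m; its moment is m·g·1.22 counterclockwise.
For rotational equilibrium, m × 10 × 1.22 = 1803, so m = 1803 / (10 × 1.22) = 148 kg.

m ≈ 148 kg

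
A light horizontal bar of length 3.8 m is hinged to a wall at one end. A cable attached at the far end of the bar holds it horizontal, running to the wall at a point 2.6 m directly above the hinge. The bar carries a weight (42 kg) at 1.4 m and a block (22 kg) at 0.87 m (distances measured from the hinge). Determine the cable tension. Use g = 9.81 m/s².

Choose the hinge as the axis so the unknown hinge reaction has zero arm there.
Weight: 42 × 9.81 = 412 N down at 1.4 m → arm 1.4 m, τ = 412 × 1.4 = 576.8 N·m clockwise.
Block: 22 × 9.81 = 215.8 N down at 0.87 m → arm 0.87 m, τ = 215.8 × 0.87 = 187.7 N·m clockwise.
Total clockwise load moment = 764.5 N·m.
The cable tension T acts at 3.8 m; only its component perpendicular to the bar, T sinθ, produces torque. sinθ = h/√(h²+d²) = 2.6/√(2.6²+3.8²) = 0.5647.
Setting net torque to zero: T × 3.8 × 0.5647 = 764.5 → T = 764.5 / 2.146 = 356 N.

T ≈ 356 N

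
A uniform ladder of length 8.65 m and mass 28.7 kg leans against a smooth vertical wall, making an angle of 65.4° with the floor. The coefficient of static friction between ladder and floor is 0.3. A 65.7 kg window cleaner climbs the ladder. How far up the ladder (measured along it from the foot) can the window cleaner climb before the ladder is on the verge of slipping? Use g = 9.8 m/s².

Sum moments about the foot of the ladder (the floor normal and friction both act there and drop out).
Ladder weight 28.7×9.8 = 281.3 N acts at 4.325 m along the ladder; its horizontal arm is 4.325·cos65.4° = 1.8 m → τ = 506.3 N·m clockwise.
Window cleaner weight 65.7×9.8 = 643.9 N at distance d → arm d·cos65.4° → τ = 643.9·d·0.4163 clockwise.
Wall normal N at the top has arm L sinθ = 7.865 m counterclockwise, so Στ = 0 gives N·7.865 = 506.3 + 268.1·d.
ΣFy = 0 ⇒ N_floor = 925.2 N, so the maximum friction is μ_s·N_floor = 0.3×925.2 = 277.6 N. ΣFx = 0 ⇒ N_wall = f, so at the slipping point N = 277.6 N.
Substituting: 277.6×7.865 = 506.3 + 268.1·d ⇒ d = (2183 − 506.3) / 268.1 = 6.25 m.

d ≈ 6.25 m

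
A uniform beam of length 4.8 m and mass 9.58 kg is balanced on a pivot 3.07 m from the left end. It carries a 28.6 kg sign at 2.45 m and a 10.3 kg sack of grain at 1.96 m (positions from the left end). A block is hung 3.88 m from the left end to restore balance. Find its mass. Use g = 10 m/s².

Choose the pivot (at 3.07 m from the left end) as the axis so the support reaction has zero arm there.
Beam weight: 9.58 × 10 = 95.8 N down at 2.4 m → arm 0.67 m, τ = 95.8 × 0.67 = 64.19 N·m counterclockwise.
Sign: 28.6 × 10 = 286 N down at 2.45 m → arm 0.62 m, τ = 286 × 0.62 = 177.3 N·m counterclockwise.
Sack of grain: 10.3 × 10 = 103 N down at 1.96 m → arm 1.11 m, τ = 103 × 1.11 = 114.3 N·m counterclockwise.
Net moment of known loads = 355.8 N·m counterclockwise.
An unknown mass m at 3.88 m has arm 0.81 m; its moment is m·g·0.81 clockwise.
Balancing moments: m × 10 × 0.81 = 355.8, giving m = 355.8 / (10 × 0.81) = 43.9 kg.

m ≈ 43.9 kg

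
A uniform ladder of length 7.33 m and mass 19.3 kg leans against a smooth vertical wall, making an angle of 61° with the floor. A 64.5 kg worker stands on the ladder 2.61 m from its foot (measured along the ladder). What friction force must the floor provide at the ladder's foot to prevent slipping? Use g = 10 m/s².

f ≈ 181 N

Taking torques about the foot of the ladder:
Ladder weight 19.3×10 = 193 N acts at 3.665 m along the ladder; its horizontal arm is 3.665·cos61° = 1.777 m → τ = 343 N·m clockwise.
Worker: 64.5×10 = 645 N at 2.61 m → arm 1.265 m → τ = 815.9 N·m clockwise.
Wall normal N acts horizontally at the top; its moment arm is the height L sinθ = 7.33·sin61° = 6.411 m, counterclockwise.
Στ = 0 ⇒ N × 6.411 = 1159 ⇒ N = 181 N.
ΣFx = 0: friction at the foot balances the wall's push, so f = N_wall = 181 N.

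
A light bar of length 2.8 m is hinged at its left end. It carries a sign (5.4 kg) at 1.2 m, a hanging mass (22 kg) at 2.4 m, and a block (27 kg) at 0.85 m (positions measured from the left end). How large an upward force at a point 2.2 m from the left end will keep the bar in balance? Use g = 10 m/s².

Taking torques about the left end:
Sign: 5.4 × 10 = 54 N down at 1.2 m → arm 1.2 m, τ = 54 × 1.2 = 64.8 N·m clockwise.
Hanging mass: 22 × 10 = 220 N down at 2.4 m → arm 2.4 m, τ = 220 × 2.4 = 528 N·m clockwise.
Block: 27 × 10 = 270 N down at 0.85 m → arm 0.85 m, τ = 270 × 0.85 = 229.5 N·m clockwise.
Net moment of the loads = 822.3 N·m clockwise.
The upward force F acts at a point 2.2 m from the left end, arm 2.2 m, giving F × 2.2 counterclockwise.
Setting net torque to zero: F × 2.2 = 822.3 → F = 822.3 / 2.2 = 374 N.

F ≈ 374 N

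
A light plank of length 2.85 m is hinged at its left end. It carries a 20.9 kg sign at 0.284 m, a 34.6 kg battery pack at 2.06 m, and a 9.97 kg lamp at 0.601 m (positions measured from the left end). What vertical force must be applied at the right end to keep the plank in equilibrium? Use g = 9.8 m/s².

Sum moments about the left end (the unknown pivot reaction has zero arm there).
Sign: 20.9 × 9.8 = 204.8 N down at 0.284 m → arm 0.284 m, τ = 204.8 × 0.284 = 58.16 N·m clockwise.
Battery pack: 34.6 × 9.8 = 339.1 N down at 2.06 m → arm 2.06 m, τ = 339.1 × 2.06 = 698.5 N·m clockwise.
Lamp: 9.97 × 9.8 = 97.71 N down at 0.601 m → arm 0.601 m, τ = 97.71 × 0.601 = 58.72 N·m clockwise.
Net moment of the loads = 815.4 N·m clockwise.
The upward force F acts at the right end, arm 2.85 m, giving F × 2.85 counterclockwise.
Setting net torque to zero: F × 2.85 = 815.4 → F = 815.4 / 2.85 = 286 N.

F ≈ 286 N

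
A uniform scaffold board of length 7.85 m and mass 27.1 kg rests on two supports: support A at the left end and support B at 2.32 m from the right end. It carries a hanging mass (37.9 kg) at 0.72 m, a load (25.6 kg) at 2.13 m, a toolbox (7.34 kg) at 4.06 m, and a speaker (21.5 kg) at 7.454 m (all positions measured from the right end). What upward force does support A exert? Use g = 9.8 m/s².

Sum moments about support B (its reaction then has zero moment arm).
Beam weight: 27.1 × 9.8 = 265.6 N down at 3.925 m → arm 1.605 m, τ = 265.6 × 1.605 = 426.3 N·m counterclockwise.
Hanging mass: 37.9 × 9.8 = 371.4 N down at 0.72 m → arm 1.6 m, τ = 371.4 × 1.6 = 594.2 N·m clockwise.
Load: 25.6 × 9.8 = 250.9 N down at 2.13 m → arm 0.19 m, τ = 250.9 × 0.19 = 47.67 N·m clockwise.
Toolbox: 7.34 × 9.8 = 71.93 N down at 4.06 m → arm 1.74 m, τ = 71.93 × 1.74 = 125.2 N·m counterclockwise.
Speaker: 21.5 × 9.8 = 210.7 N down at 7.454 m → arm 5.134 m, τ = 210.7 × 5.134 = 1082 N·m counterclockwise.
Net load moment about support B = 991.6 N·m counterclockwise.
Reaction R at support A is upward at 7.85 m, arm 5.53 m → moment R × 5.53 clockwise.
Setting net torque to zero: R × 5.53 = 991.6 → R = 179 N.

R_A ≈ 179 N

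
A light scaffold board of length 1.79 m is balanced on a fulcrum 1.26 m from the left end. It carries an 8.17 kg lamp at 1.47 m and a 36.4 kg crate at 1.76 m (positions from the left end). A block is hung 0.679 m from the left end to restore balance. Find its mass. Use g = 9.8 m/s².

m ≈ 34.3 kg

Take moments about the fulcrum (at 1.26 m from the left end).
Lamp: 8.17 × 9.8 = 80.07 N down at 1.47 m → arm 0.21 m, τ = 80.07 × 0.21 = 16.81 N·m clockwise.
Crate: 36.4 × 9.8 = 356.7 N down at 1.76 m → arm 0.5 m, τ = 356.7 × 0.5 = 178.3 N·m clockwise.
Net moment of known loads = 195.1 N·m clockwise.
An unknown mass m at 0.679 m has arm 0.581 m; its moment is m·g·0.581 counterclockwise.
For rotational equilibrium, m × 9.8 × 0.581 = 195.1, so m = 195.1 / (9.8 × 0.581) = 34.3 kg.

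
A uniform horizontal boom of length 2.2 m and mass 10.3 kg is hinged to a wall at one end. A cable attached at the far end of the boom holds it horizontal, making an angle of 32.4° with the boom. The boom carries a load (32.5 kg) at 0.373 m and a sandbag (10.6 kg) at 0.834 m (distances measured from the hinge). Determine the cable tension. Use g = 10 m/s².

T ≈ 274 N

Take moments about the hinge.
Beam weight: 10.3 × 10 = 103 N down at 1.1 m → arm 1.1 m, τ = 103 × 1.1 = 113.3 N·m clockwise.
Load: 32.5 × 10 = 325 N down at 0.373 m → arm 0.373 m, τ = 325 × 0.373 = 121.2 N·m clockwise.
Sandbag: 10.6 × 10 = 106 N down at 0.834 m → arm 0.834 m, τ = 106 × 0.834 = 88.4 N·m clockwise.
Total clockwise load moment = 322.9 N·m.
The cable tension T acts at 2.2 m; only its component perpendicular to the boom, T sinθ, produces torque. sin 32.4° = 0.5358.
For rotational equilibrium, T × 2.2 × 0.5358 = 322.9, so T = 322.9 / 1.179 = 274 N.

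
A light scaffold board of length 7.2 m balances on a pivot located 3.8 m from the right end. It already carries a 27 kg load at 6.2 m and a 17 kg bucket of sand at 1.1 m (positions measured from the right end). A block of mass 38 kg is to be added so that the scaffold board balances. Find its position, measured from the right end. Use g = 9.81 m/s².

x ≈ 3.3 m from the right end

Sum moments about the pivot (at 3.8 m from the right end) (the support reaction has zero arm there).
Load: 27 × 9.81 = 264.9 N down at 6.2 m → arm 2.4 m, τ = 264.9 × 2.4 = 635.8 N·m counterclockwise.
Bucket of sand: 17 × 9.81 = 166.8 N down at 1.1 m → arm 2.7 m, τ = 166.8 × 2.7 = 450.4 N·m clockwise.
Net moment of existing loads = 185.4 N·m counterclockwise.
The block weighs 38 × 9.81 = 372.8 N and must supply an equal clockwise moment, so its lever arm about the pivot is 185.4 / 372.8 = 0.497 m.
That puts it at 3.8 − 0.497 = 3.3 m from the right end.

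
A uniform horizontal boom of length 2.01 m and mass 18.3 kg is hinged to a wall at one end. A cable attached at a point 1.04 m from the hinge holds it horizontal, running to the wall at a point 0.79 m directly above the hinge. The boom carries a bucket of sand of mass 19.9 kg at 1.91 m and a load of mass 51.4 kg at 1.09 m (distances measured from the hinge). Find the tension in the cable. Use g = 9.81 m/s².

T ≈ 1750 N

Sum moments about the hinge (the unknown hinge reaction has zero arm there).
Beam weight: 18.3 × 9.81 = 179.5 N down at 1.005 m → arm 1.005 m, τ = 179.5 × 1.005 = 180.4 N·m clockwise.
Bucket of sand: 19.9 × 9.81 = 195.2 N down at 1.91 m → arm 1.91 m, τ = 195.2 × 1.91 = 372.8 N·m clockwise.
Load: 51.4 × 9.81 = 504.2 N down at 1.09 m → arm 1.09 m, τ = 504.2 × 1.09 = 549.6 N·m clockwise.
Total clockwise load moment = 1103 N·m.
The cable tension T acts at 1.04 m; only its component perpendicular to the boom, T sinθ, produces torque. sinθ = h/√(h²+d²) = 0.79/√(0.79²+1.04²) = 0.6049.
For rotational equilibrium, T × 1.04 × 0.6049 = 1103, so T = 1103 / 0.6291 = 1750 N.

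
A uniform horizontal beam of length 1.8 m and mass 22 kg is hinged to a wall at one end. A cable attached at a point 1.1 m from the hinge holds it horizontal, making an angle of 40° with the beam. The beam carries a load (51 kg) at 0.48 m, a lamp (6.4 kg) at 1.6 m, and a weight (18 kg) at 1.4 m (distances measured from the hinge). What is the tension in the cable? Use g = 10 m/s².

Choose the hinge as the axis so the unknown hinge reaction has zero arm there.
Beam weight: 22 × 10 = 220 N down at 0.9 m → arm 0.9 m, τ = 220 × 0.9 = 198 N·m clockwise.
Load: 51 × 10 = 510 N down at 0.48 m → arm 0.48 m, τ = 510 × 0.48 = 244.8 N·m clockwise.
Lamp: 6.4 × 10 = 64 N down at 1.6 m → arm 1.6 m, τ = 64 × 1.6 = 102.4 N·m clockwise.
Weight: 18 × 10 = 180 N down at 1.4 m → arm 1.4 m, τ = 180 × 1.4 = 252 N·m clockwise.
Total clockwise load moment = 797.2 N·m.
The cable tension T acts at 1.1 m; only its component perpendicular to the beam, T sinθ, produces torque. sin 40° = 0.6428.
Balancing moments: T × 1.1 × 0.6428 = 797.2, giving T = 797.2 / 0.7071 = 1130 N.

T ≈ 1130 N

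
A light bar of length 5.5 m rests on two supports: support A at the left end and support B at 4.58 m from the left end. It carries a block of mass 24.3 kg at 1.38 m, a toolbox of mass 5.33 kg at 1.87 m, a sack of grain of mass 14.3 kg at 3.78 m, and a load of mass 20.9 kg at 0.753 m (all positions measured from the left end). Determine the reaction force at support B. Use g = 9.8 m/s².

R_B ≈ 242 N

Taking torques about support A:
Block: 24.3 × 9.8 = 238.1 N down at 1.38 m → arm 1.38 m, τ = 238.1 × 1.38 = 328.6 N·m clockwise.
Toolbox: 5.33 × 9.8 = 52.23 N down at 1.87 m → arm 1.87 m, τ = 52.23 × 1.87 = 97.67 N·m clockwise.
Sack of grain: 14.3 × 9.8 = 140.1 N down at 3.78 m → arm 3.78 m, τ = 140.1 × 3.78 = 529.6 N·m clockwise.
Load: 20.9 × 9.8 = 204.8 N down at 0.753 m → arm 0.753 m, τ = 204.8 × 0.753 = 154.2 N·m clockwise.
Net load moment about support A = 1110 N·m clockwise.
Reaction R at support B is upward at 4.58 m, arm 4.58 m → moment R × 4.58 counterclockwise.
Balancing moments: R × 4.58 = 1110, giving R = 242 N.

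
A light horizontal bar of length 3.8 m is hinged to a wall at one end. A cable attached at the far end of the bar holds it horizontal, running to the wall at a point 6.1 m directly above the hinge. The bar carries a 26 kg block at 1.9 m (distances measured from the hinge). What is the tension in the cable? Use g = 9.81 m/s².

T ≈ 150 N

Choose the hinge as the axis so the unknown hinge reaction has zero arm there.
Block: 26 × 9.81 = 255.1 N down at 1.9 m → arm 1.9 m, τ = 255.1 × 1.9 = 484.7 N·m clockwise.
Total clockwise load moment = 484.7 N·m.
The cable tension T acts at 3.8 m; only its component perpendicular to the bar, T sinθ, produces torque. sinθ = h/√(h²+d²) = 6.1/√(6.1²+3.8²) = 0.8488.
For rotational equilibrium, T × 3.8 × 0.8488 = 484.7, so T = 484.7 / 3.225 = 150 N.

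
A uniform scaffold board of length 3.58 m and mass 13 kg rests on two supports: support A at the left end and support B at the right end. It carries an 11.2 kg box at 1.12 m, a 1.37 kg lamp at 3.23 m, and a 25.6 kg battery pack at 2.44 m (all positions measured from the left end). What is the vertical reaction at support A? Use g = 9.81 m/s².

R_A ≈ 221 N

Taking torques about support B:
Beam weight: 13 × 9.81 = 127.5 N down at 1.79 m → arm 1.79 m, τ = 127.5 × 1.79 = 228.2 N·m counterclockwise.
Box: 11.2 × 9.81 = 109.9 N down at 1.12 m → arm 2.46 m, τ = 109.9 × 2.46 = 270.4 N·m counterclockwise.
Lamp: 1.37 × 9.81 = 13.44 N down at 3.23 m → arm 0.35 m, τ = 13.44 × 0.35 = 4.704 N·m counterclockwise.
Battery pack: 25.6 × 9.81 = 251.1 N down at 2.44 m → arm 1.14 m, τ = 251.1 × 1.14 = 286.3 N·m counterclockwise.
Net load moment about support B = 789.6 N·m counterclockwise.
Reaction R at support A is upward at 0 m, arm 3.58 m → moment R × 3.58 clockwise.
For rotational equilibrium, R × 3.58 = 789.6, so R = 221 N.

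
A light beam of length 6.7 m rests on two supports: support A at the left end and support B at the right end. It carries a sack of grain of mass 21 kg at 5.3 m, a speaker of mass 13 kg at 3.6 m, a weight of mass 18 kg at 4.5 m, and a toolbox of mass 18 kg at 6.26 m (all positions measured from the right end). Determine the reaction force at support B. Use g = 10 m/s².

R_B ≈ 175 N

About support A:
Sack of grain: 21 × 10 = 210 N down at 5.3 m → arm 1.4 m, τ = 210 × 1.4 = 294 N·m clockwise.
Speaker: 13 × 10 = 130 N down at 3.6 m → arm 3.1 m, τ = 130 × 3.1 = 403 N·m clockwise.
Weight: 18 × 10 = 180 N down at 4.5 m → arm 2.2 m, τ = 180 × 2.2 = 396 N·m clockwise.
Toolbox: 18 × 10 = 180 N down at 6.26 m → arm 0.44 m, τ = 180 × 0.44 = 79.2 N·m clockwise.
Net load moment about support A = 1172 N·m clockwise.
Reaction R at support B is upward at 0 m, arm 6.7 m → moment R × 6.7 counterclockwise.
Balancing moments: R × 6.7 = 1172, giving R = 175 N.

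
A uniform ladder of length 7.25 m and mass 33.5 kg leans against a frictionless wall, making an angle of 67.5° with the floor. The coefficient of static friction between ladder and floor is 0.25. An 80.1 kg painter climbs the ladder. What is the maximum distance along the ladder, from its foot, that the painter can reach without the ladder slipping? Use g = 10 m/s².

Take moments about the foot of the ladder.
Ladder weight 33.5×10 = 335 N acts at 3.625 m along the ladder; its horizontal arm is 3.625·cos67.5° = 1.387 m → τ = 464.6 N·m clockwise.
Painter weight 80.1×10 = 801 N at distance d → arm d·cos67.5° → τ = 801·d·0.3827 clockwise.
Wall normal N at the top has arm L sinθ = 6.698 m counterclockwise, so Στ = 0 gives N·6.698 = 464.6 + 306.5·d.
ΣFy = 0 ⇒ N_floor = 1136 N, so the maximum friction is μ_s·N_floor = 0.25×1136 = 284 N. ΣFx = 0 ⇒ N_wall = f, so at the slipping point N = 284 N.
Substituting: 284×6.698 = 464.6 + 306.5·d ⇒ d = (1902 − 464.6) / 306.5 = 4.69 m.

d ≈ 4.69 m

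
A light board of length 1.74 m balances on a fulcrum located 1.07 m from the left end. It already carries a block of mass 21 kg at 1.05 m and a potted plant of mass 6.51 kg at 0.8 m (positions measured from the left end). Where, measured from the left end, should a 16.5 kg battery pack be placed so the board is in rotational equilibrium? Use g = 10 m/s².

Take moments about the fulcrum (at 1.07 m from the left end).
Block: 21 × 10 = 210 N down at 1.05 m → arm 0.02 m, τ = 210 × 0.02 = 4.2 N·m counterclockwise.
Potted plant: 6.51 × 10 = 65.1 N down at 0.8 m → arm 0.27 m, τ = 65.1 × 0.27 = 17.58 N·m counterclockwise.
Net moment of existing loads = 21.78 N·m counterclockwise.
The battery pack weighs 16.5 × 10 = 165 N and must supply an equal clockwise moment, so its lever arm about the fulcrum is 21.78 / 165 = 0.132 m.
That puts it at 1.07 + 0.132 = 1.2 m from the left end.

x ≈ 1.2 m from the left end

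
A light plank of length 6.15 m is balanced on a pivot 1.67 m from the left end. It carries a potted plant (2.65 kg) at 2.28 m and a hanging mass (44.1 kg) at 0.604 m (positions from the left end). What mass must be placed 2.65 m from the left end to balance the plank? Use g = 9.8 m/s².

m ≈ 46.3 kg

Choose the pivot (at 1.67 m from the left end) as the axis so the support reaction has zero arm there.
Potted plant: 2.65 × 9.8 = 25.97 N down at 2.28 m → arm 0.61 m, τ = 25.97 × 0.61 = 15.84 N·m clockwise.
Hanging mass: 44.1 × 9.8 = 432.2 N down at 0.604 m → arm 1.066 m, τ = 432.2 × 1.066 = 460.7 N·m counterclockwise.
Net moment of known loads = 444.9 N·m counterclockwise.
An unknown mass m at 2.65 m has arm 0.98 m; its moment is m·g·0.98 clockwise.
Στ = 0 ⇒ m × 9.8 × 0.98 = 444.9 ⇒ m = 444.9 / (9.8 × 0.98) = 46.3 kg.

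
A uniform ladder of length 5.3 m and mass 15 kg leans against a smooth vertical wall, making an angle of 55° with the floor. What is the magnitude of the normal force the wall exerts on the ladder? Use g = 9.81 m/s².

N_wall ≈ 51.5 N

Choose the foot of the ladder as the axis so the floor normal and friction both act there and drop out.
Ladder weight 15×9.81 = 147.2 N acts at 2.65 m along the ladder; its horizontal arm is 2.65·cos55° = 1.52 m → τ = 223.7 N·m clockwise.
Wall normal N acts horizontally at the top; its moment arm is the height L sinθ = 5.3·sin55° = 4.342 m, counterclockwise.
Balancing moments: N × 4.342 = 223.7, giving N = 51.5 N.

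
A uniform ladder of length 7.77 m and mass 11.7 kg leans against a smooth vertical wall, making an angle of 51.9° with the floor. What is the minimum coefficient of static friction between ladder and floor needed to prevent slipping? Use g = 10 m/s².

Choose the foot of the ladder as the axis so the floor normal and friction both act there and drop out.
Ladder weight 11.7×10 = 117 N acts at 3.885 m along the ladder; its horizontal arm is 3.885·cos51.9° = 2.397 m → τ = 280.4 N·m clockwise.
Wall normal N acts horizontally at the top; its moment arm is the height L sinθ = 7.77·sin51.9° = 6.114 m, counterclockwise.
For rotational equilibrium, N × 6.114 = 280.4, so N = 45.86 N.
ΣFx = 0 ⇒ f = N_wall = 45.86 N. ΣFy = 0 ⇒ N_floor = 117 N.
μ_min = f / N_floor = 45.86 / 117 = 0.392.

μ_min ≈ 0.392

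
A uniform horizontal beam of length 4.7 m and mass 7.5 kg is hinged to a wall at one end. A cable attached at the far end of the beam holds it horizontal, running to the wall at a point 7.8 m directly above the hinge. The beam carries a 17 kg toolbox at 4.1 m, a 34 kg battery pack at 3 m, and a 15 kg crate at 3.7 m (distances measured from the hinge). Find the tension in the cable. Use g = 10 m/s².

T ≈ 608 N

Sum moments about the hinge (the unknown hinge reaction has zero arm there).
Beam weight: 7.5 × 10 = 75 N down at 2.35 m → arm 2.35 m, τ = 75 × 2.35 = 176.2 N·m clockwise.
Toolbox: 17 × 10 = 170 N down at 4.1 m → arm 4.1 m, τ = 170 × 4.1 = 697 N·m clockwise.
Battery pack: 34 × 10 = 340 N down at 3 m → arm 3 m, τ = 340 × 3 = 1020 N·m clockwise.
Crate: 15 × 10 = 150 N down at 3.7 m → arm 3.7 m, τ = 150 × 3.7 = 555 N·m clockwise.
Total clockwise load moment = 2448 N·m.
The cable tension T acts at 4.7 m; only its component perpendicular to the beam, T sinθ, produces torque. sinθ = h/√(h²+d²) = 7.8/√(7.8²+4.7²) = 0.8565.
Setting net torque to zero: T × 4.7 × 0.8565 = 2448 → T = 2448 / 4.026 = 608 N.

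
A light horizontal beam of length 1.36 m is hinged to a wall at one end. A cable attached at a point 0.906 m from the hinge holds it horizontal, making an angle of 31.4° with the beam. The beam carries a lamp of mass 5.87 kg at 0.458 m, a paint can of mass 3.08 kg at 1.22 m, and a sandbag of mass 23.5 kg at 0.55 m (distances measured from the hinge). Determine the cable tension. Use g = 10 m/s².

About the hinge:
Lamp: 5.87 × 10 = 58.7 N down at 0.458 m → arm 0.458 m, τ = 58.7 × 0.458 = 26.88 N·m clockwise.
Paint can: 3.08 × 10 = 30.8 N down at 1.22 m → arm 1.22 m, τ = 30.8 × 1.22 = 37.58 N·m clockwise.
Sandbag: 23.5 × 10 = 235 N down at 0.55 m → arm 0.55 m, τ = 235 × 0.55 = 129.2 N·m clockwise.
Total clockwise load moment = 193.7 N·m.
The cable tension T acts at 0.906 m; only its component perpendicular to the beam, T sinθ, produces torque. sin 31.4° = 0.521.
For rotational equilibrium, T × 0.906 × 0.521 = 193.7, so T = 193.7 / 0.472 = 410 N.

T ≈ 410 N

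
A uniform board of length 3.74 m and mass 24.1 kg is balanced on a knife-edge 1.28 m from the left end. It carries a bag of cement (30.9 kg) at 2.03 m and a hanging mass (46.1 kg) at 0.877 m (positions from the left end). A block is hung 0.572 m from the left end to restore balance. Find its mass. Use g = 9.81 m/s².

Sum moments about the knife-edge (at 1.28 m from the left end) (the support reaction has zero arm there).
Beam weight: 24.1 × 9.81 = 236.4 N down at 1.87 m → arm 0.59 m, τ = 236.4 × 0.59 = 139.5 N·m clockwise.
Bag of cement: 30.9 × 9.81 = 303.1 N down at 2.03 m → arm 0.75 m, τ = 303.1 × 0.75 = 227.3 N·m clockwise.
Hanging mass: 46.1 × 9.81 = 452.2 N down at 0.877 m → arm 0.403 m, τ = 452.2 × 0.403 = 182.2 N·m counterclockwise.
Net moment of known loads = 184.6 N·m clockwise.
An unknown mass m at 0.572 m has arm 0.708 m; its moment is m·g·0.708 counterclockwise.
Balancing moments: m × 9.81 × 0.708 = 184.6, giving m = 184.6 / (9.81 × 0.708) = 26.6 kg.

m ≈ 26.6 kg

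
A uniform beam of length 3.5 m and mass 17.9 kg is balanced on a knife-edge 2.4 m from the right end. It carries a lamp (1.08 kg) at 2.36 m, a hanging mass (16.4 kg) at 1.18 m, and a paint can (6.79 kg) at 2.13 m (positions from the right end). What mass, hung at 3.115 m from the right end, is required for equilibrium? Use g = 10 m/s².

Taking torques about the knife-edge (at 2.4 m from the right end):
Beam weight: 17.9 × 10 = 179 N down at 1.75 m → arm 0.65 m, τ = 179 × 0.65 = 116.4 N·m clockwise.
Lamp: 1.08 × 10 = 10.8 N down at 2.36 m → arm 0.04 m, τ = 10.8 × 0.04 = 0.432 N·m clockwise.
Hanging mass: 16.4 × 10 = 164 N down at 1.18 m → arm 1.22 m, τ = 164 × 1.22 = 200.1 N·m clockwise.
Paint can: 6.79 × 10 = 67.9 N down at 2.13 m → arm 0.27 m, τ = 67.9 × 0.27 = 18.33 N·m clockwise.
Net moment of known loads = 335.3 N·m clockwise.
An unknown mass m at 3.115 m has arm 0.715 m; its moment is m·g·0.715 counterclockwise.
Setting net torque to zero: m × 10 × 0.715 = 335.3 → m = 335.3 / (10 × 0.715) = 46.9 kg.

m ≈ 46.9 kg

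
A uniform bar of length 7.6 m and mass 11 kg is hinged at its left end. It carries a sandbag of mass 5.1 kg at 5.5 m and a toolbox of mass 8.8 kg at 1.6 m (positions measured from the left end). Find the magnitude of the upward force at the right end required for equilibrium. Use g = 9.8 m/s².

F ≈ 108 N

Choose the left end as the axis so the unknown pivot reaction has zero arm there.
Beam weight: 11 × 9.8 = 107.8 N down at 3.8 m → arm 3.8 m, τ = 107.8 × 3.8 = 409.6 N·m clockwise.
Sandbag: 5.1 × 9.8 = 49.98 N down at 5.5 m → arm 5.5 m, τ = 49.98 × 5.5 = 274.9 N·m clockwise.
Toolbox: 8.8 × 9.8 = 86.24 N down at 1.6 m → arm 1.6 m, τ = 86.24 × 1.6 = 138 N·m clockwise.
Net moment of the loads = 822.5 N·m clockwise.
The upward force F acts at the right end, arm 7.6 m, giving F × 7.6 counterclockwise.
Στ = 0 ⇒ F × 7.6 = 822.5 ⇒ F = 822.5 / 7.6 = 108 N.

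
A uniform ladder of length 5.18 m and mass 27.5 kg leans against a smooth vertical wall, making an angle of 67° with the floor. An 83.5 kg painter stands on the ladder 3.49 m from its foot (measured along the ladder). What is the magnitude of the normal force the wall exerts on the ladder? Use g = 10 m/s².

N_wall ≈ 297 N

Choose the foot of the ladder as the axis so the floor normal and friction both act there and drop out.
Ladder weight 27.5×10 = 275 N acts at 2.59 m along the ladder; its horizontal arm is 2.59·cos67° = 1.012 m → τ = 278.3 N·m clockwise.
Painter: 83.5×10 = 835 N at 3.49 m → arm 1.364 m → τ = 1139 N·m clockwise.
Wall normal N acts horizontally at the top; its moment arm is the height L sinθ = 5.18·sin67° = 4.768 m, counterclockwise.
Setting net torque to zero: N × 4.768 = 1417 → N = 297 N.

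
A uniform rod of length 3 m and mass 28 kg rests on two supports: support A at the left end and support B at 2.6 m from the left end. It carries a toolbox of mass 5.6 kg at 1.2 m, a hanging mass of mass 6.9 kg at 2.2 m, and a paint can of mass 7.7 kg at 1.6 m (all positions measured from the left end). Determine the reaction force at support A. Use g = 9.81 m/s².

Taking torques about support B:
Beam weight: 28 × 9.81 = 274.7 N down at 1.5 m → arm 1.1 m, τ = 274.7 × 1.1 = 302.2 N·m counterclockwise.
Toolbox: 5.6 × 9.81 = 54.94 N down at 1.2 m → arm 1.4 m, τ = 54.94 × 1.4 = 76.92 N·m counterclockwise.
Hanging mass: 6.9 × 9.81 = 67.69 N down at 2.2 m → arm 0.4 m, τ = 67.69 × 0.4 = 27.08 N·m counterclockwise.
Paint can: 7.7 × 9.81 = 75.54 N down at 1.6 m → arm 1 m, τ = 75.54 × 1 = 75.54 N·m counterclockwise.
Net load moment about support B = 481.7 N·m counterclockwise.
Reaction R at support A is upward at 0 m, arm 2.6 m → moment R × 2.6 clockwise.
Στ = 0 ⇒ R × 2.6 = 481.7 ⇒ R = 185 N.

R_A ≈ 185 N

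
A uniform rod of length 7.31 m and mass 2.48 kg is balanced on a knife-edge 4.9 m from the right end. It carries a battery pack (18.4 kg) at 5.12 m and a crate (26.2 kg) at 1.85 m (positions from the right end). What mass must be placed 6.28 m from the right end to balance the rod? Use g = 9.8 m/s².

m ≈ 57.2 kg

About the knife-edge (at 4.9 m from the right end):
Beam weight: 2.48 × 9.8 = 24.3 N down at 3.655 m → arm 1.245 m, τ = 24.3 × 1.245 = 30.25 N·m clockwise.
Battery pack: 18.4 × 9.8 = 180.3 N down at 5.12 m → arm 0.22 m, τ = 180.3 × 0.22 = 39.67 N·m counterclockwise.
Crate: 26.2 × 9.8 = 256.8 N down at 1.85 m → arm 3.05 m, τ = 256.8 × 3.05 = 783.2 N·m clockwise.
Net moment of known loads = 773.8 N·m clockwise.
An unknown mass m at 6.28 m has arm 1.38 m; its moment is m·g·1.38 counterclockwise.
Στ = 0 ⇒ m × 9.8 × 1.38 = 773.8 ⇒ m = 773.8 / (9.8 × 1.38) = 57.2 kg.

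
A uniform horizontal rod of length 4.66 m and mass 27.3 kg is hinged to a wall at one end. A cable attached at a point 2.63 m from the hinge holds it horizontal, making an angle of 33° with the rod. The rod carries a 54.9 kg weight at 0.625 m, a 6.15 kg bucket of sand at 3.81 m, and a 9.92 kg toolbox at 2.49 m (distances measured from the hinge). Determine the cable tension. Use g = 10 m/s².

T ≈ 1020 N

Choose the hinge as the axis so the unknown hinge reaction has zero arm there.
Beam weight: 27.3 × 10 = 273 N down at 2.33 m → arm 2.33 m, τ = 273 × 2.33 = 636.1 N·m clockwise.
Weight: 54.9 × 10 = 549 N down at 0.625 m → arm 0.625 m, τ = 549 × 0.625 = 343.1 N·m clockwise.
Bucket of sand: 6.15 × 10 = 61.5 N down at 3.81 m → arm 3.81 m, τ = 61.5 × 3.81 = 234.3 N·m clockwise.
Toolbox: 9.92 × 10 = 99.2 N down at 2.49 m → arm 2.49 m, τ = 99.2 × 2.49 = 247 N·m clockwise.
Total clockwise load moment = 1460 N·m.
The cable tension T acts at 2.63 m; only its component perpendicular to the rod, T sinθ, produces torque. sin 33° = 0.5446.
Στ = 0 ⇒ T × 2.63 × 0.5446 = 1460 ⇒ T = 1460 / 1.432 = 1020 N.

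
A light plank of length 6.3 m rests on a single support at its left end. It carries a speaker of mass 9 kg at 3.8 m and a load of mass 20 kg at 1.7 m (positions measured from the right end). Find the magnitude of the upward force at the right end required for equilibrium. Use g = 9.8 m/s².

About the left end:
Speaker: 9 × 9.8 = 88.2 N down at 3.8 m → arm 2.5 m, τ = 88.2 × 2.5 = 220.5 N·m clockwise.
Load: 20 × 9.8 = 196 N down at 1.7 m → arm 4.6 m, τ = 196 × 4.6 = 901.6 N·m clockwise.
Net moment of the loads = 1122 N·m clockwise.
The upward force F acts at the right end, arm 6.3 m, giving F × 6.3 counterclockwise.
For rotational equilibrium, F × 6.3 = 1122, so F = 1122 / 6.3 = 178 N.

F ≈ 178 N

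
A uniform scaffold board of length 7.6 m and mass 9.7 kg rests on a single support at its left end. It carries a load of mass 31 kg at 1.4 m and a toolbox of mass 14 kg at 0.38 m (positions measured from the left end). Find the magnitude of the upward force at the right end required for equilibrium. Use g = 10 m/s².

F ≈ 113 N

Sum moments about the left end (the unknown pivot reaction has zero arm there).
Beam weight: 9.7 × 10 = 97 N down at 3.8 m → arm 3.8 m, τ = 97 × 3.8 = 368.6 N·m clockwise.
Load: 31 × 10 = 310 N down at 1.4 m → arm 1.4 m, τ = 310 × 1.4 = 434 N·m clockwise.
Toolbox: 14 × 10 = 140 N down at 0.38 m → arm 0.38 m, τ = 140 × 0.38 = 53.2 N·m clockwise.
Net moment of the loads = 855.8 N·m clockwise.
The upward force F acts at the right end, arm 7.6 m, giving F × 7.6 counterclockwise.
Balancing moments: F × 7.6 = 855.8, giving F = 855.8 / 7.6 = 113 N.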